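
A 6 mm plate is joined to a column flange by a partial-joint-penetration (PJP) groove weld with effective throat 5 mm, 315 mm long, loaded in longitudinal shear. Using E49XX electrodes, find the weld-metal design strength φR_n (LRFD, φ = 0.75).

φR_n ≈ 347 kN

E49XX → F_EXX = 490 MPa.
Effective throat (given) t_e = 5 mm.
A_we = 5 × 315 = 1575 mm².
F_nw = 0.6 F_EXX = 294 MPa.
φR_n = 0.75 × 294 × 1575 × 10⁻³ = 347.3 kN.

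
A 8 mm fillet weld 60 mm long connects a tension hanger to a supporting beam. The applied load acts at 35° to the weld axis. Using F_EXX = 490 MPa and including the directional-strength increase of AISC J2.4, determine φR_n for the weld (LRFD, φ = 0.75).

φR_n ≈ 91.1 kN

t_e = 0.707 × 8 = 5.656 mm; A_we = 5.656 × 60 = 339.4 mm².
Directional factor: 1.0 + 0.5 sin^1.5(35°) = 1.217.
F_nw = 0.6 × 490 × 1.217 = 357.9 MPa.
φR_n = 0.75 × 357.9 × 339.4 × 10⁻³ = 91.08 kN.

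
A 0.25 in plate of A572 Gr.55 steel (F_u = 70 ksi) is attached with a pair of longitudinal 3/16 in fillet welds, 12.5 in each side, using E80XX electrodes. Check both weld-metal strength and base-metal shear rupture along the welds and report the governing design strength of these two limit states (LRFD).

E80XX → F_EXX = 80 ksi.
t_e = 0.707 × 0.1875 = 0.1326 in; L = 25 in.
Weld metal: φR_n = 0.75 × 0.6 × 80 × 0.1326 × 25 = 119.3 kips.
Base metal (shear rupture): φR_n = 0.75 × 0.6 × 70 × 0.25 × 25 = 196.9 kips.
Governing: weld metal.

φR_n ≈ 119 kips (weld metal governs)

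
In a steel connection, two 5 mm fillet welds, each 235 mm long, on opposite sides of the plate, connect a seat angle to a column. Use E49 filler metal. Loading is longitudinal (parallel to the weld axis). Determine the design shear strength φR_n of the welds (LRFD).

E49XX → F_EXX = 490 MPa.
Effective throat t_e = 0.707 × 5 = 3.535 mm.
Total length L = 470 mm; A_we = 3.535 × 470 = 1661 mm².
F_nw = 0.6 F_EXX = 0.6 × 490 = 294 MPa.
φR_n = 0.75 × 294 × 1661 × 10⁻³ = 366.3 kN.

φR_n ≈ 366 kN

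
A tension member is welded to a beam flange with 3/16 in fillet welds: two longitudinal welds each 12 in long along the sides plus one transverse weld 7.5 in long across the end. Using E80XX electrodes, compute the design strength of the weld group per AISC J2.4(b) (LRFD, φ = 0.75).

φR_n ≈ 151 kips

E80XX → F_EXX = 80 ksi.
t_e = 0.707 × 0.1875 = 0.1326 in.
R_nwl = 0.6 × 80 × 0.1326 × 24 = 152.7 kips (longitudinal, 2 welds).
R_nwt = 0.6 × 80 × 0.1326 × 7.5 = 47.72 kips (transverse, base value).
(i) R_nwl + R_nwt = 200.4 kips; (ii) 0.85 R_nwl + 1.5 R_nwt = 201.4 kips.
R_n = max = 201.4 kips [governs: (ii)]; φR_n = 151 kips.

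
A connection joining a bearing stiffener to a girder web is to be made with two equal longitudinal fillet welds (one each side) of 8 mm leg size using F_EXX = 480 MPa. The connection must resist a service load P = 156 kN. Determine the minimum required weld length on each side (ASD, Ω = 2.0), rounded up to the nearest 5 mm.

Throat t_e = 0.707 × 8 = 5.656 mm.
r_n/Ω = (0.6 × 480 × 5.656) / 2.0 = 814.5 N/mm = 0.8145 kN/mm.
L_req = P / (r_n/Ω) = 156 / 0.8145 = 191.5 mm total.
Per side: 191.5 / 2 = 95.77 mm.
Round up → use L = 100 mm on each side.

L = 100 mm on each side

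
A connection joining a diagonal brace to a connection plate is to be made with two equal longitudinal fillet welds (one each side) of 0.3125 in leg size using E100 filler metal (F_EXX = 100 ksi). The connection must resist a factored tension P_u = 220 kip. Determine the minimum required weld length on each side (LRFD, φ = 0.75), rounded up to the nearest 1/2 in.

L = 11.5 in on each side

Throat t_e = 0.707 × 0.3125 = 0.2209 in.
φr_n = 0.75 × 0.6 × 100 × 0.2209 = 9.942 kip/in.
L_req = P_u / φr_n = 220 / 9.942 = 22.13 in total.
Per side: 22.13 / 2 = 11.06 in.
Round up → use L = 11.5 in on each side.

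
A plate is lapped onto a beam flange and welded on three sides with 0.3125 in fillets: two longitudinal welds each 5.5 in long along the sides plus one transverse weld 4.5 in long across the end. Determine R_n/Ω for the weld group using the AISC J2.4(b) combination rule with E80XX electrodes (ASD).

E80XX → F_EXX = 80 ksi.
t_e = 0.707 × 0.3125 = 0.2209 in.
R_nwl = 0.6 × 80 × 0.2209 × 11 = 116.7 kips (longitudinal, 2 welds).
R_nwt = 0.6 × 80 × 0.2209 × 4.5 = 47.72 kips (transverse, base value).
(i) R_nwl + R_nwt = 164.4 kips; (ii) 0.85 R_nwl + 1.5 R_nwt = 170.7 kips.
R_n = max = 170.7 kips [governs: (ii)]; R_n/Ω = 85.37 kips.

R_n/Ω ≈ 85.4 kips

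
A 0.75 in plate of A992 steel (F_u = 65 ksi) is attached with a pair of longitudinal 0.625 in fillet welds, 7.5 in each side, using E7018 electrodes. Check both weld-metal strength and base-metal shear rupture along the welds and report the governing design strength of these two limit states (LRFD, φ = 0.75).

φR_n ≈ 209 kip (weld metal governs)

E70XX → F_EXX = 70 ksi.
t_e = 0.707 × 0.625 = 0.4419 in; L = 15 in.
Weld metal: φR_n = 0.75 × 0.6 × 70 × 0.4419 × 15 = 208.8 kip.
Base metal (shear rupture): φR_n = 0.75 × 0.6 × 65 × 0.75 × 15 = 329.1 kip.
Governing: weld metal.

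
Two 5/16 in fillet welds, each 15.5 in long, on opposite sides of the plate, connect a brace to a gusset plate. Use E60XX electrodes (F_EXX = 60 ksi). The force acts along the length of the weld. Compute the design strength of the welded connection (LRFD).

φR_n ≈ 185 kip

Effective throat t_e = 0.707 × 0.3125 = 0.2209 in.
Total length L = 31 in; A_we = 0.2209 × 31 = 6.849 in².
F_nw = 0.6 F_EXX = 0.6 × 60 = 36 ksi.
φR_n = 0.75 × 36 × 6.849 = 184.9 kip.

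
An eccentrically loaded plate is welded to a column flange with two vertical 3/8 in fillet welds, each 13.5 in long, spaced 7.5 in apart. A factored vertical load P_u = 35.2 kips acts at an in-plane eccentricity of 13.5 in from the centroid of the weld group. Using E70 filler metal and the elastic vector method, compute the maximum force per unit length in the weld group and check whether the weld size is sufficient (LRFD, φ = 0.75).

f_max ≈ 5.4 kip/in; adequate

E70XX → F_EXX = 70 ksi.
Total weld length L_w = 27 in. Treat welds as unit-width lines.
Polar moment about centroid: J = 2[d³/12 + d(b/2)²] = 2[13.5³/12 + 13.5×3.75²] = 789.8 in³.
Direct shear f_v = P/L_w = 35.2 / 27 = 1.304 kip/in (vertical).
Torsion M = P·e = 35.2 × 13.5 = 475.2 kip·in.
Critical point at (x, y) = (3.75, 6.75) from centroid. f_tx = M·y/J = 4.062 kip/in; f_ty = M·x/J = 2.256 kip/in.
Resultant f_max = √[f_tx² + (f_v + f_ty)²] = √[4.062² + (1.304 + 2.256)²] = 5.401 kip/in.
Capacity per unit length: φr_n = 0.75 × 0.6 × 70 × (0.707 × 0.375) = 8.351 kip/in.
5.401 ≤ 8.351 → adequate.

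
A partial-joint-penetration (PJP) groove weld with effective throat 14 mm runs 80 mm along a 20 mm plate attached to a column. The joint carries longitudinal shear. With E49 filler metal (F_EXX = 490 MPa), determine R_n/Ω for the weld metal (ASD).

R_n/Ω ≈ 165 kN

Effective throat (given) t_e = 14 mm.
A_we = 14 × 80 = 1120 mm².
F_nw = 0.6 F_EXX = 294 MPa.
R_n/Ω = (294 × 1120) / 2.0 × 10⁻³ = 164.6 kN.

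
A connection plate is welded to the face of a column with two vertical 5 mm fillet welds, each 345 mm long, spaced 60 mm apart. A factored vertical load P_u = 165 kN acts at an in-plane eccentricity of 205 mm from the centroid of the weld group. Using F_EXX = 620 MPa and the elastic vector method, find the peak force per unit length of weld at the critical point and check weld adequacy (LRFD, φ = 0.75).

Total weld length L_w = 690 mm. Treat welds as unit-width lines.
Polar moment about centroid: J = 2[d³/12 + d(b/2)²] = 2[345³/12 + 345×30²] = 7465000 mm³.
Direct shear f_v = P/L_w = 165×10³ / 690 = 239.1 N/mm (vertical).
Torsion M = P·e = 165×10³ × 205 = 33825000 N·mm.
Critical point at (x, y) = (30, 172.5) from centroid. f_tx = M·y/J = 781.6 N/mm; f_ty = M·x/J = 135.9 N/mm.
Resultant f_max = √[f_tx² + (f_v + f_ty)²] = √[781.6² + (239.1 + 135.9)²] = 867 N/mm.
Capacity per unit length: φr_n = 0.75 × 0.6 × 620 × (0.707 × 5) = 986.3 N/mm.
867 ≤ 986.3 → adequate.

f_max ≈ 867 N/mm; adequate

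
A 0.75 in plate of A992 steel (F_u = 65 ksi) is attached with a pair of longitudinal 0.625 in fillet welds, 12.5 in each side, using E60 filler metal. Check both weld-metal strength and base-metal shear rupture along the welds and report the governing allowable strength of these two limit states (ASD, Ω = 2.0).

R_n/Ω ≈ 199 kip (weld metal governs)

E60XX → F_EXX = 60 ksi.
t_e = 0.707 × 0.625 = 0.4419 in; L = 25 in.
Weld metal: R_n/Ω = (1/2.0) × 0.6 × 60 × 0.4419 × 25 = 198.8 kip.
Base metal (shear rupture): R_n/Ω = (1/2.0) × 0.6 × 65 × 0.75 × 25 = 365.6 kip.
Governing: weld metal.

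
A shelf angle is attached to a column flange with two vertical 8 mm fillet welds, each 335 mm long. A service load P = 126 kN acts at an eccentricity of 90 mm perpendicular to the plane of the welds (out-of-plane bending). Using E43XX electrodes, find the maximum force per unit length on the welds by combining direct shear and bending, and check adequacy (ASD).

f_max ≈ 357 N/mm; adequate

E43XX → F_EXX = 430 MPa.
L_w = 2 × 335 = 670 mm; section modulus (unit throat) S = 2 × L²/6 = 37410 mm².
Direct shear f_v = P/L_w = 126×10³/670 = 188.1 N/mm.
Moment M = P × e = 126×10³ × 90 = 11340000 N·mm; bending f_b = M/S = 303.1 N/mm.
f_max = √(f_v² + f_b²) = √(188.1² + 303.1²) = 356.7 N/mm.
r_n/Ω = (1/2.0) × 0.6 × 430 × (0.707 × 8) = 729.6 N/mm → adequate.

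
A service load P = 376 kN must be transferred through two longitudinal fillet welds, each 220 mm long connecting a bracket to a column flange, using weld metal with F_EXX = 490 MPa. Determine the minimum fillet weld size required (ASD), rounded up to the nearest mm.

w = 9 mm

Total weld length L = 440 mm.
Required throat t_e = P × Ω / (0.6 F_EXX × L) = 376 × 2.0 / (0.6 × 490 × 440 × 10⁻³) = 5.813 mm.
Required leg w = t_e / 0.707 = 8.222 mm → use 9 mm.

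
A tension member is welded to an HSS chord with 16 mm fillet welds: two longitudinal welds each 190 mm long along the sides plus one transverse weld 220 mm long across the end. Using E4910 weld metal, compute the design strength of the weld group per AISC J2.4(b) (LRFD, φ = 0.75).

φR_n ≈ 1630 kN

E49XX → F_EXX = 490 MPa.
t_e = 0.707 × 16 = 11.31 mm.
R_nwl = 0.6 × 490 × 11.31 × 380 × 10⁻³ = 1264 kN (longitudinal, 2 welds).
R_nwt = 0.6 × 490 × 11.31 × 220 × 10⁻³ = 731.7 kN (transverse, base value).
(i) R_nwl + R_nwt = 1995 kN; (ii) 0.85 R_nwl + 1.5 R_nwt = 2172 kN.
R_n = max = 2172 kN [governs: (ii)]; φR_n = 1629 kN.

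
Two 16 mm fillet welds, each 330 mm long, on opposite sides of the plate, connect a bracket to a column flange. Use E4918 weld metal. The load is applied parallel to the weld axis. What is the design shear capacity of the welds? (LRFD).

E49XX → F_EXX = 490 MPa.
Effective throat t_e = 0.707 × 16 = 11.31 mm.
Total length L = 660 mm; A_we = 11.31 × 660 = 7466 mm².
F_nw = 0.6 F_EXX = 0.6 × 490 = 294 MPa.
φR_n = 0.75 × 294 × 7466 × 10⁻³ = 1646 kN.

φR_n ≈ 1650 kN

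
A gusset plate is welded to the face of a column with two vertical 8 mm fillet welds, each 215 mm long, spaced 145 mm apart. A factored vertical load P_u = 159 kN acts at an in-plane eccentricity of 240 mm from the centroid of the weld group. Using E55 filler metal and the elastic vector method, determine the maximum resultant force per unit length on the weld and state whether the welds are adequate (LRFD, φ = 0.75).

f_max ≈ 1500 N/mm; NOT adequate

E55XX → F_EXX = 550 MPa.
Total weld length L_w = 430 mm. Treat welds as unit-width lines.
Polar moment about centroid: J = 2[d³/12 + d(b/2)²] = 2[215³/12 + 215×72.5²] = 3917000 mm³.
Direct shear f_v = P/L_w = 159×10³ / 430 = 369.8 N/mm (vertical).
Torsion M = P·e = 159×10³ × 240 = 38160000 N·mm.
Critical point at (x, y) = (72.5, 107.5) from centroid. f_tx = M·y/J = 1047 N/mm; f_ty = M·x/J = 706.4 N/mm.
Resultant f_max = √[f_tx² + (f_v + f_ty)²] = √[1047² + (369.8 + 706.4)²] = 1502 N/mm.
Capacity per unit length: φr_n = 0.75 × 0.6 × 550 × (0.707 × 8) = 1400 N/mm.
1502 > 1400 → NOT adequate.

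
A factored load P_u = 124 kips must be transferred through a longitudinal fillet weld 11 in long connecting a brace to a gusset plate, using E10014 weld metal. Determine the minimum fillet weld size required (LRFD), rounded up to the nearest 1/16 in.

E100XX → F_EXX = 100 ksi.
Total weld length L = 11 in.
Required throat t_e = P_u / (φ × 0.6 F_EXX × L) = 124 / (0.75 × 0.6 × 100 × 11) = 0.2505 in.
Required leg w = t_e / 0.707 = 0.3543 in → use 3/8 in.

w = 3/8 in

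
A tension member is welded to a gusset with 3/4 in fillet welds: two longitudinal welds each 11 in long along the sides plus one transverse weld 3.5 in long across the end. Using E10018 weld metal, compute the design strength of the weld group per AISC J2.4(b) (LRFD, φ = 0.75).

E100XX → F_EXX = 100 ksi.
t_e = 0.707 × 0.75 = 0.5302 in.
R_nwl = 0.6 × 100 × 0.5302 × 22 = 699.9 kip (longitudinal, 2 welds).
R_nwt = 0.6 × 100 × 0.5302 × 3.5 = 111.4 kip (transverse, base value).
(i) R_nwl + R_nwt = 811.3 kip; (ii) 0.85 R_nwl + 1.5 R_nwt = 762 kip.
R_n = max = 811.3 kip [governs: (i)]; φR_n = 608.5 kip.

φR_n ≈ 608 kip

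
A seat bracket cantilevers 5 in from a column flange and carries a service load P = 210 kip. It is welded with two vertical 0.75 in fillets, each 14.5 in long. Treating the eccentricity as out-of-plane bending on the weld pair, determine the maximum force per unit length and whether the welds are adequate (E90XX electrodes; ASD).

E90XX → F_EXX = 90 ksi.
L_w = 2 × 14.5 = 29 in; section modulus (unit throat) S = 2 × L²/6 = 70.08 in².
Direct shear f_v = P/L_w = 210/29 = 7.241 kip/in.
Moment M = P × e = 210 × 5 = 1050 kip·in; bending f_b = M/S = 14.98 kip/in.
f_max = √(f_v² + f_b²) = √(7.241² + 14.98²) = 16.64 kip/in.
r_n/Ω = (1/2.0) × 0.6 × 90 × (0.707 × 0.75) = 14.32 kip/in → NOT adequate.

f_max ≈ 16.6 kip/in; NOT adequate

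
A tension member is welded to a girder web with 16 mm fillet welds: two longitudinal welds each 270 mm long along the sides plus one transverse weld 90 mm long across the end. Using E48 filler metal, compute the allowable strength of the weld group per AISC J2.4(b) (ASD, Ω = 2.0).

R_n/Ω ≈ 1030 kN

E48XX → F_EXX = 480 MPa.
t_e = 0.707 × 16 = 11.31 mm.
R_nwl = 0.6 × 480 × 11.31 × 540 × 10⁻³ = 1759 kN (longitudinal, 2 welds).
R_nwt = 0.6 × 480 × 11.31 × 90 × 10⁻³ = 293.2 kN (transverse, base value).
(i) R_nwl + R_nwt = 2052 kN; (ii) 0.85 R_nwl + 1.5 R_nwt = 1935 kN.
R_n = max = 2052 kN [governs: (i)]; R_n/Ω = 1026 kN.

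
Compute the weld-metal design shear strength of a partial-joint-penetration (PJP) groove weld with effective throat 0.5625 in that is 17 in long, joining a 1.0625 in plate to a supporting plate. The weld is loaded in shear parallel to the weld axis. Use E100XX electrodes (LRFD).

E100XX → F_EXX = 100 ksi.
Effective throat (given) t_e = 0.5625 in.
A_we = 0.5625 × 17 = 9.562 in².
F_nw = 0.6 F_EXX = 60 ksi.
φR_n = 0.75 × 60 × 9.562 = 430.3 kip.

φR_n ≈ 430 kip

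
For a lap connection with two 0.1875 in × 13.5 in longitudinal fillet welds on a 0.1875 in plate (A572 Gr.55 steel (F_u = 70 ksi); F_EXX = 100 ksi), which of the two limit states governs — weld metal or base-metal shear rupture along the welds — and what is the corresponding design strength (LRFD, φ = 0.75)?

t_e = 0.707 × 0.1875 = 0.1326 in; L = 27 in.
Weld metal: φR_n = 0.75 × 0.6 × 100 × 0.1326 × 27 = 161.1 kip.
Base metal (shear rupture): φR_n = 0.75 × 0.6 × 70 × 0.1875 × 27 = 159.5 kip.
Governing: base-metal shear rupture.

φR_n ≈ 159 kip (base-metal shear rupture governs)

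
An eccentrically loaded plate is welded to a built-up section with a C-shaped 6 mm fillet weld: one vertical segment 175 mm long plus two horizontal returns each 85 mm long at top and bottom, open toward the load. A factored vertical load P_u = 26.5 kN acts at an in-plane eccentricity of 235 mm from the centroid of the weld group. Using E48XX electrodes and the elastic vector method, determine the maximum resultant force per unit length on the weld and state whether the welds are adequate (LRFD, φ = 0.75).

E48XX → F_EXX = 480 MPa.
Total weld length L_w = 345 mm. Treat welds as unit-width lines.
Centroid: x̄ = 2×85×42.5 / 345 = 20.94 mm from the vertical weld.
Polar moment about centroid: J = I_x + I_y = [175³/12 + 2×85×87.5²] + [175×20.94² + 2(85³/12 + 85×21.56²)] = 2006000 mm³.
Direct shear f_v = P/L_w = 26.5×10³ / 345 = 76.81 N/mm (vertical).
Torsion M = P·e = 26.5×10³ × 235 = 6227500 N·mm.
Critical point at (x, y) = (64.06, 87.5) from centroid. f_tx = M·y/J = 271.6 N/mm; f_ty = M·x/J = 198.8 N/mm.
Resultant f_max = √[f_tx² + (f_v + f_ty)²] = √[271.6² + (76.81 + 198.8)²] = 387 N/mm.
Capacity per unit length: φr_n = 0.75 × 0.6 × 480 × (0.707 × 6) = 916.3 N/mm.
387 ≤ 916.3 → adequate.

f_max ≈ 387 N/mm; adequate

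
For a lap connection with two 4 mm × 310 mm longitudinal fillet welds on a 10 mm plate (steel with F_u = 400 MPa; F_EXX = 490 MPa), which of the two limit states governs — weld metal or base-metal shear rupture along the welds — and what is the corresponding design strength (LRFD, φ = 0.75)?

t_e = 0.707 × 4 = 2.828 mm; L = 620 mm.
Weld metal: φR_n = 0.75 × 0.6 × 490 × 2.828 × 620 × 10⁻³ = 386.6 kN.
Base metal (shear rupture): φR_n = 0.75 × 0.6 × 400 × 10 × 620 × 10⁻³ = 1116 kN.
Governing: weld metal.

φR_n ≈ 387 kN (weld metal governs)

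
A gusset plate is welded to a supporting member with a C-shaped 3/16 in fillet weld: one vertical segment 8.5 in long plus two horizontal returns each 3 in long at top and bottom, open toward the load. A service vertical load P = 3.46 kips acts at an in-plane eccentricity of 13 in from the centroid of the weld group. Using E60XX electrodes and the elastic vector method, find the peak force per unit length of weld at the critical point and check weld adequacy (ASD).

f_max ≈ 1.41 kip/in; adequate

E60XX → F_EXX = 60 ksi.
Total weld length L_w = 14.5 in. Treat welds as unit-width lines.
Centroid: x̄ = 2×3×1.5 / 14.5 = 0.6207 in from the vertical weld.
Polar moment about centroid: J = I_x + I_y = [8.5³/12 + 2×3×4.25²] + [8.5×0.6207² + 2(3³/12 + 3×0.8793²)] = 172 in³.
Direct shear f_v = P/L_w = 3.46 / 14.5 = 0.2386 kip/in (vertical).
Torsion M = P·e = 3.46 × 13 = 44.98 kip·in.
Critical point at (x, y) = (2.379, 4.25) from centroid. f_tx = M·y/J = 1.112 kip/in; f_ty = M·x/J = 0.6223 kip/in.
Resultant f_max = √[f_tx² + (f_v + f_ty)²] = √[1.112² + (0.2386 + 0.6223)²] = 1.406 kip/in.
Capacity per unit length: r_n/Ω = (1/2.0) × 0.6 × 60 × (0.707 × 0.1875) = 2.386 kip/in.
1.406 ≤ 2.386 → adequate.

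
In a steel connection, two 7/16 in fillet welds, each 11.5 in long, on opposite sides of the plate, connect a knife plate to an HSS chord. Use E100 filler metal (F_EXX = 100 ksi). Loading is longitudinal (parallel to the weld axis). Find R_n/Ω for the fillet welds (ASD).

Effective throat t_e = 0.707 × 0.4375 = 0.3093 in.
Total length L = 23 in; A_we = 0.3093 × 23 = 7.114 in².
F_nw = 0.6 F_EXX = 0.6 × 100 = 60 ksi.
R_n = 60 × 7.114 = 426.9 kips; R_n/Ω = 426.9/2.0 = 213.4 kips.

R_n/Ω ≈ 213 kips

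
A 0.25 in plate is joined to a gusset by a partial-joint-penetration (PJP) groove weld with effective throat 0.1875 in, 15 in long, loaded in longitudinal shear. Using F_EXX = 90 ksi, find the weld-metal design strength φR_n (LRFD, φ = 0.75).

φR_n ≈ 114 kips

Effective throat (given) t_e = 0.1875 in.
A_we = 0.1875 × 15 = 2.812 in².
F_nw = 0.6 F_EXX = 54 ksi.
φR_n = 0.75 × 54 × 2.812 = 113.9 kips.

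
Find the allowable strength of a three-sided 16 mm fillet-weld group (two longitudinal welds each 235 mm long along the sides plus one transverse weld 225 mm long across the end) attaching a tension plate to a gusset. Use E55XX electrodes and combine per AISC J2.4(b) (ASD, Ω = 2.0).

E55XX → F_EXX = 550 MPa.
t_e = 0.707 × 16 = 11.31 mm.
R_nwl = 0.6 × 550 × 11.31 × 470 × 10⁻³ = 1754 kN (longitudinal, 2 welds).
R_nwt = 0.6 × 550 × 11.31 × 225 × 10⁻³ = 839.9 kN (transverse, base value).
(i) R_nwl + R_nwt = 2594 kN; (ii) 0.85 R_nwl + 1.5 R_nwt = 2751 kN.
R_n = max = 2751 kN [governs: (ii)]; R_n/Ω = 1376 kN.

R_n/Ω ≈ 1380 kN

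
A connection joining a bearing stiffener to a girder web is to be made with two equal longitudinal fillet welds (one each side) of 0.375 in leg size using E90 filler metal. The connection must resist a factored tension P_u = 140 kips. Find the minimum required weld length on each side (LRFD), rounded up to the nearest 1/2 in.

L = 7 in on each side

E90XX → F_EXX = 90 ksi.
Throat t_e = 0.707 × 0.375 = 0.2651 in.
φr_n = 0.75 × 0.6 × 90 × 0.2651 = 10.74 kips/in.
L_req = P_u / φr_n = 140 / 10.74 = 13.04 in total.
Per side: 13.04 / 2 = 6.519 in.
Round up → use L = 7 in on each side.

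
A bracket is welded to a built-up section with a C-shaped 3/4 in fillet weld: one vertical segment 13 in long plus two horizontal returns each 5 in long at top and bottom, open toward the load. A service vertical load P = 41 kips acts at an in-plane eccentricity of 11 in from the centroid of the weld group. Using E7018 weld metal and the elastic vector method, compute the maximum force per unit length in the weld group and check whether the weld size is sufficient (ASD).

E70XX → F_EXX = 70 ksi.
Total weld length L_w = 23 in. Treat welds as unit-width lines.
Centroid: x̄ = 2×5×2.5 / 23 = 1.087 in from the vertical weld.
Polar moment about centroid: J = I_x + I_y = [13³/12 + 2×5×6.5²] + [13×1.087² + 2(5³/12 + 5×1.413²)] = 661.7 in³.
Direct shear f_v = P/L_w = 41 / 23 = 1.783 kip/in (vertical).
Torsion M = P·e = 41 × 11 = 451 kip·in.
Critical point at (x, y) = (3.913, 6.5) from centroid. f_tx = M·y/J = 4.43 kip/in; f_ty = M·x/J = 2.667 kip/in.
Resultant f_max = √[f_tx² + (f_v + f_ty)²] = √[4.43² + (1.783 + 2.667)²] = 6.279 kip/in.
Capacity per unit length: r_n/Ω = (1/2.0) × 0.6 × 70 × (0.707 × 0.75) = 11.14 kip/in.
6.279 ≤ 11.14 → adequate.

f_max ≈ 6.28 kip/in; adequate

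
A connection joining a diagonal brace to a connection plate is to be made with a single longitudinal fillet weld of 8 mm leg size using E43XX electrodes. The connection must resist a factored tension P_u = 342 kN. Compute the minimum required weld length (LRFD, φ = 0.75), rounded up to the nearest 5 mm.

E43XX → F_EXX = 430 MPa.
Throat t_e = 0.707 × 8 = 5.656 mm.
φr_n = 0.75 × 0.6 × 430 × 5.656 × 10⁻³ = 1.094 kN/mm.
L_req = P_u / φr_n = 342 / 1.094 = 312.5 mm total.
Round up → use L = 315 mm.

L = 315 mm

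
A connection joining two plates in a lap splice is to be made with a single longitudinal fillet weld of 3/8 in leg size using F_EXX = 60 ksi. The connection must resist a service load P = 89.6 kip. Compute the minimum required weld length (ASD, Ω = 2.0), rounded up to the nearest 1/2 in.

Throat t_e = 0.707 × 0.375 = 0.2651 in.
r_n/Ω = (0.6 × 60 × 0.2651) / 2.0 = 4.772 kip/in.
L_req = P / (r_n/Ω) = 89.6 / 4.772 = 18.78 in total.
Round up → use L = 19 in.

L = 19 in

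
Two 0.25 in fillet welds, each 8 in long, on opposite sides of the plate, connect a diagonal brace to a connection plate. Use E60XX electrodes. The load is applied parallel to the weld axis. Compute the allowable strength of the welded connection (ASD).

E60XX → F_EXX = 60 ksi.
Effective throat t_e = 0.707 × 0.25 = 0.1767 in.
Total length L = 16 in; A_we = 0.1767 × 16 = 2.828 in².
F_nw = 0.6 F_EXX = 0.6 × 60 = 36 ksi.
R_n = 36 × 2.828 = 101.8 kips; R_n/Ω = 101.8/2.0 = 50.9 kips.

R_n/Ω ≈ 50.9 kips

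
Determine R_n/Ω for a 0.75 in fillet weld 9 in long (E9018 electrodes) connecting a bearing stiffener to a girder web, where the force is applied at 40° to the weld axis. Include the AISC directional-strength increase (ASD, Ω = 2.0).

E90XX → F_EXX = 90 ksi.
t_e = 0.707 × 0.75 = 0.5302 in; A_we = 0.5302 × 9 = 4.772 in².
Directional factor: 1.0 + 0.5 sin^1.5(40°) = 1.258.
F_nw = 0.6 × 90 × 1.258 = 67.91 ksi.
R_n/Ω = (67.91 × 4.772) / 2.0 = 162.1 kip.

R_n/Ω ≈ 162 kip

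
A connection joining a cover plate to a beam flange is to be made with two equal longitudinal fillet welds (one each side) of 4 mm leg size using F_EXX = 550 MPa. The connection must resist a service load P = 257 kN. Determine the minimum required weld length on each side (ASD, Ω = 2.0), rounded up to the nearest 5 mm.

L = 280 mm on each side

Throat t_e = 0.707 × 4 = 2.828 mm.
r_n/Ω = (0.6 × 550 × 2.828) / 2.0 = 466.6 N/mm = 0.4666 kN/mm.
L_req = P / (r_n/Ω) = 257 / 0.4666 = 550.8 mm total.
Per side: 550.8 / 2 = 275.4 mm.
Round up → use L = 280 mm on each side.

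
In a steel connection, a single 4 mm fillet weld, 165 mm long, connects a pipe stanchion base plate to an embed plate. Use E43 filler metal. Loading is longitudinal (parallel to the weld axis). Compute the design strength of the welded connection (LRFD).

φR_n ≈ 90.3 kN

E43XX → F_EXX = 430 MPa.
Effective throat t_e = 0.707 × 4 = 2.828 mm.
Total length L = 165 mm; A_we = 2.828 × 165 = 466.6 mm².
F_nw = 0.6 F_EXX = 0.6 × 430 = 258 MPa.
φR_n = 0.75 × 258 × 466.6 × 10⁻³ = 90.29 kN.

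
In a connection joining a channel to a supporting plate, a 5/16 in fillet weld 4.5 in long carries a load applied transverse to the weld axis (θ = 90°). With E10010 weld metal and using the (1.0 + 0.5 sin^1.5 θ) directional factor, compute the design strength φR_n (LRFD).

E100XX → F_EXX = 100 ksi.
t_e = 0.707 × 0.3125 = 0.2209 in; A_we = 0.2209 × 4.5 = 0.9942 in².
Directional factor: 1.0 + 0.5 sin^1.5(90°) = 1.5.
F_nw = 0.6 × 100 × 1.5 = 90 ksi.
φR_n = 0.75 × 90 × 0.9942 = 67.11 kips.

φR_n ≈ 67.1 kips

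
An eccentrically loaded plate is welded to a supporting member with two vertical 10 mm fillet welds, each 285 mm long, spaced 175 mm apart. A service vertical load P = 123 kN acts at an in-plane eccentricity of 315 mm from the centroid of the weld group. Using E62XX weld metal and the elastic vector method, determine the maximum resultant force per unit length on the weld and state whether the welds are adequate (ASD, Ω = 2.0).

E62XX → F_EXX = 620 MPa.
Total weld length L_w = 570 mm. Treat welds as unit-width lines.
Polar moment about centroid: J = 2[d³/12 + d(b/2)²] = 2[285³/12 + 285×87.5²] = 8222000 mm³.
Direct shear f_v = P/L_w = 123×10³ / 570 = 215.8 N/mm (vertical).
Torsion M = P·e = 123×10³ × 315 = 38745000 N·mm.
Critical point at (x, y) = (87.5, 142.5) from centroid. f_tx = M·y/J = 671.5 N/mm; f_ty = M·x/J = 412.3 N/mm.
Resultant f_max = √[f_tx² + (f_v + f_ty)²] = √[671.5² + (215.8 + 412.3)²] = 919.5 N/mm.
Capacity per unit length: r_n/Ω = (1/2.0) × 0.6 × 620 × (0.707 × 10) = 1315 N/mm.
919.5 ≤ 1315 → adequate.

f_max ≈ 919 N/mm; adequate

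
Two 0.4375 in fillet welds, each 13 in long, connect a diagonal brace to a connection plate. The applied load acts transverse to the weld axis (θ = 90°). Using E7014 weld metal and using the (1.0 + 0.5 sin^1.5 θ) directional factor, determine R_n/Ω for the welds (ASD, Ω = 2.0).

R_n/Ω ≈ 253 kip

E70XX → F_EXX = 70 ksi.
t_e = 0.707 × 0.4375 = 0.3093 in; A_we = 0.3093 × 26 = 8.042 in².
Directional factor: 1.0 + 0.5 sin^1.5(90°) = 1.5.
F_nw = 0.6 × 70 × 1.5 = 63 ksi.
R_n/Ω = (63 × 8.042) / 2.0 = 253.3 kip.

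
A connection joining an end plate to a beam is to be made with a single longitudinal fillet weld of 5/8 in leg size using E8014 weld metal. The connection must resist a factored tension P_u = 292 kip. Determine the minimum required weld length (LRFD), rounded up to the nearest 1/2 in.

L = 18.5 in

E80XX → F_EXX = 80 ksi.
Throat t_e = 0.707 × 0.625 = 0.4419 in.
φr_n = 0.75 × 0.6 × 80 × 0.4419 = 15.91 kip/in.
L_req = P_u / φr_n = 292 / 15.91 = 18.36 in total.
Round up → use L = 18.5 in.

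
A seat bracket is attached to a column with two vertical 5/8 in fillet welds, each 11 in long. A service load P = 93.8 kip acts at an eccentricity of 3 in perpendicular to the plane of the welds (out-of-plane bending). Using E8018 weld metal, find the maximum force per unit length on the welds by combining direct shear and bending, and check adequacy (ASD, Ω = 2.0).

f_max ≈ 8.18 kip/in; adequate

E80XX → F_EXX = 80 ksi.
L_w = 2 × 11 = 22 in; section modulus (unit throat) S = 2 × L²/6 = 40.33 in².
Direct shear f_v = P/L_w = 93.8/22 = 4.264 kip/in.
Moment M = P × e = 93.8 × 3 = 281.4 kip·in; bending f_b = M/S = 6.977 kip/in.
f_max = √(f_v² + f_b²) = √(4.264² + 6.977²) = 8.177 kip/in.
r_n/Ω = (1/2.0) × 0.6 × 80 × (0.707 × 0.625) = 10.6 kip/in → adequate.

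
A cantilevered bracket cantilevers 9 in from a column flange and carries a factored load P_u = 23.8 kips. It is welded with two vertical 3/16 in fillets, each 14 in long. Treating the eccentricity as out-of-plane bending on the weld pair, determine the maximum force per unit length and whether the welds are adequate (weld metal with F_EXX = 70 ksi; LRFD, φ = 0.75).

L_w = 2 × 14 = 28 in; section modulus (unit throat) S = 2 × L²/6 = 65.33 in².
Direct shear f_v = P/L_w = 23.8/28 = 0.85 kip/in.
Moment M = P × e = 23.8 × 9 = 214.2 kip·in; bending f_b = M/S = 3.279 kip/in.
f_max = √(f_v² + f_b²) = √(0.85² + 3.279²) = 3.387 kip/in.
φr_n = 0.75 × 0.6 × 70 × (0.707 × 0.1875) = 4.176 kip/in → adequate.

f_max ≈ 3.39 kip/in; adequate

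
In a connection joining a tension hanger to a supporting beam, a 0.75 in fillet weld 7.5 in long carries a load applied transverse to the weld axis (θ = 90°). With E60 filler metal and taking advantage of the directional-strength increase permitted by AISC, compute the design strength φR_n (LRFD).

E60XX → F_EXX = 60 ksi.
t_e = 0.707 × 0.75 = 0.5302 in; A_we = 0.5302 × 7.5 = 3.977 in².
Directional factor: 1.0 + 0.5 sin^1.5(90°) = 1.5.
F_nw = 0.6 × 60 × 1.5 = 54 ksi.
φR_n = 0.75 × 54 × 3.977 = 161.1 kip.

φR_n ≈ 161 kip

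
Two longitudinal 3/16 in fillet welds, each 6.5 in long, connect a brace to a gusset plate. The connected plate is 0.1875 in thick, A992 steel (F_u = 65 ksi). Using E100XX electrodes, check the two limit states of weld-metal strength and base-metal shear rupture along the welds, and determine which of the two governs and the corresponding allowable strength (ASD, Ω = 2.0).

E100XX → F_EXX = 100 ksi.
t_e = 0.707 × 0.1875 = 0.1326 in; L = 13 in.
Weld metal: R_n/Ω = (1/2.0) × 0.6 × 100 × 0.1326 × 13 = 51.7 kips.
Base metal (shear rupture): R_n/Ω = (1/2.0) × 0.6 × 65 × 0.1875 × 13 = 47.53 kips.
Governing: base-metal shear rupture.

R_n/Ω ≈ 47.5 kips (base-metal shear rupture governs)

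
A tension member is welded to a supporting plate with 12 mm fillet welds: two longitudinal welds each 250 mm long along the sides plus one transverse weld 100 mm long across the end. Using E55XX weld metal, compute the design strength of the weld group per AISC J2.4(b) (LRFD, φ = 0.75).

E55XX → F_EXX = 550 MPa.
t_e = 0.707 × 12 = 8.484 mm.
R_nwl = 0.6 × 550 × 8.484 × 500 × 10⁻³ = 1400 kN (longitudinal, 2 welds).
R_nwt = 0.6 × 550 × 8.484 × 100 × 10⁻³ = 280 kN (transverse, base value).
(i) R_nwl + R_nwt = 1680 kN; (ii) 0.85 R_nwl + 1.5 R_nwt = 1610 kN.
R_n = max = 1680 kN [governs: (i)]; φR_n = 1260 kN.

φR_n ≈ 1260 kN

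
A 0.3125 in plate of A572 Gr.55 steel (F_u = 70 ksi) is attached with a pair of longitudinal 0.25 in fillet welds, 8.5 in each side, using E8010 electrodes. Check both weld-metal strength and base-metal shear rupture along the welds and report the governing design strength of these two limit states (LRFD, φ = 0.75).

φR_n ≈ 108 kip (weld metal governs)

E80XX → F_EXX = 80 ksi.
t_e = 0.707 × 0.25 = 0.1767 in; L = 17 in.
Weld metal: φR_n = 0.75 × 0.6 × 80 × 0.1767 × 17 = 108.2 kip.
Base metal (shear rupture): φR_n = 0.75 × 0.6 × 70 × 0.3125 × 17 = 167.3 kip.
Governing: weld metal.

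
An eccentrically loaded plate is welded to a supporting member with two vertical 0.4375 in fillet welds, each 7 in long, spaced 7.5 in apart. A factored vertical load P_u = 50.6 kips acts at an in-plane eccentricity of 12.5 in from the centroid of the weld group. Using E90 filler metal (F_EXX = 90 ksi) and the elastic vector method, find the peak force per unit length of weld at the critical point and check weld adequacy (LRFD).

Total weld length L_w = 14 in. Treat welds as unit-width lines.
Polar moment about centroid: J = 2[d³/12 + d(b/2)²] = 2[7³/12 + 7×3.75²] = 254 in³.
Direct shear f_v = P/L_w = 50.6 / 14 = 3.614 kip/in (vertical).
Torsion M = P·e = 50.6 × 12.5 = 632.5 kip·in.
Critical point at (x, y) = (3.75, 3.5) from centroid. f_tx = M·y/J = 8.714 kip/in; f_ty = M·x/J = 9.337 kip/in.
Resultant f_max = √[f_tx² + (f_v + f_ty)²] = √[8.714² + (3.614 + 9.337)²] = 15.61 kip/in.
Capacity per unit length: φr_n = 0.75 × 0.6 × 90 × (0.707 × 0.4375) = 12.53 kip/in.
15.61 > 12.53 → NOT adequate.

f_max ≈ 15.6 kip/in; NOT adequate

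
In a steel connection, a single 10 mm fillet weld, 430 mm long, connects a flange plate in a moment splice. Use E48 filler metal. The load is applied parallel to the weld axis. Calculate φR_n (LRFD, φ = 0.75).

φR_n ≈ 657 kN

E48XX → F_EXX = 480 MPa.
Effective throat t_e = 0.707 × 10 = 7.07 mm.
Total length L = 430 mm; A_we = 7.07 × 430 = 3040 mm².
F_nw = 0.6 F_EXX = 0.6 × 480 = 288 MPa.
φR_n = 0.75 × 288 × 3040 × 10⁻³ = 656.7 kN.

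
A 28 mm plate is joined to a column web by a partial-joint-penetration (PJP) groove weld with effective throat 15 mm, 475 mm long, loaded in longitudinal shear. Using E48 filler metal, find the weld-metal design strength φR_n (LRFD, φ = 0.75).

φR_n ≈ 1540 kN

E48XX → F_EXX = 480 MPa.
Effective throat (given) t_e = 15 mm.
A_we = 15 × 475 = 7125 mm².
F_nw = 0.6 F_EXX = 288 MPa.
φR_n = 0.75 × 288 × 7125 × 10⁻³ = 1539 kN.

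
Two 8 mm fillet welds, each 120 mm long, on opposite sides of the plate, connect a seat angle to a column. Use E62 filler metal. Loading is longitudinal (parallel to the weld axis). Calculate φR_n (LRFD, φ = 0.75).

φR_n ≈ 379 kN

E62XX → F_EXX = 620 MPa.
Effective throat t_e = 0.707 × 8 = 5.656 mm.
Total length L = 240 mm; A_we = 5.656 × 240 = 1357 mm².
F_nw = 0.6 F_EXX = 0.6 × 620 = 372 MPa.
φR_n = 0.75 × 372 × 1357 × 10⁻³ = 378.7 kN.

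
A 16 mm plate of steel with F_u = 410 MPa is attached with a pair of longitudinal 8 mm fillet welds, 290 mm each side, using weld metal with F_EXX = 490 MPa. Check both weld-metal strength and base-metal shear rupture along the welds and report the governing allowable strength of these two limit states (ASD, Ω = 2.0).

t_e = 0.707 × 8 = 5.656 mm; L = 580 mm.
Weld metal: R_n/Ω = (1/2.0) × 0.6 × 490 × 5.656 × 580 × 10⁻³ = 482.2 kN.
Base metal (shear rupture): R_n/Ω = (1/2.0) × 0.6 × 410 × 16 × 580 × 10⁻³ = 1141 kN.
Governing: weld metal.

R_n/Ω ≈ 482 kN (weld metal governs)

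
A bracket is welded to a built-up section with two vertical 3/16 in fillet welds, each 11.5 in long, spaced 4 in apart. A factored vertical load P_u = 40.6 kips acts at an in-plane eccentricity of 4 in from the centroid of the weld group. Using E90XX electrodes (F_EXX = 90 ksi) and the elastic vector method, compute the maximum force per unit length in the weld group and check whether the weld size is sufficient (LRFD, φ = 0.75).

f_max ≈ 3.82 kip/in; adequate

Total weld length L_w = 23 in. Treat welds as unit-width lines.
Polar moment about centroid: J = 2[d³/12 + d(b/2)²] = 2[11.5³/12 + 11.5×2²] = 345.5 in³.
Direct shear f_v = P/L_w = 40.6 / 23 = 1.765 kip/in (vertical).
Torsion M = P·e = 40.6 × 4 = 162.4 kip·in.
Critical point at (x, y) = (2, 5.75) from centroid. f_tx = M·y/J = 2.703 kip/in; f_ty = M·x/J = 0.9401 kip/in.
Resultant f_max = √[f_tx² + (f_v + f_ty)²] = √[2.703² + (1.765 + 0.9401)²] = 3.824 kip/in.
Capacity per unit length: φr_n = 0.75 × 0.6 × 90 × (0.707 × 0.1875) = 5.369 kip/in.
3.824 ≤ 5.369 → adequate.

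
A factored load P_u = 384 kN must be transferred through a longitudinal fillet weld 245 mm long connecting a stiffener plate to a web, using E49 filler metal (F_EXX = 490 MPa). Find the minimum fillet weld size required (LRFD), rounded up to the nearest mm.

Total weld length L = 245 mm.
Required throat t_e = P_u / (φ × 0.6 F_EXX × L) = 384 / (0.75 × 0.6 × 490 × 245 × 10⁻³) = 7.108 mm.
Required leg w = t_e / 0.707 = 10.05 mm → use 11 mm.

w = 11 mm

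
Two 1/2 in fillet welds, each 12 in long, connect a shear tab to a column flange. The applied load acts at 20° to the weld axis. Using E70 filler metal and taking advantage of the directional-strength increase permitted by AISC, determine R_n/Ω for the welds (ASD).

R_n/Ω ≈ 196 kip

E70XX → F_EXX = 70 ksi.
t_e = 0.707 × 0.5 = 0.3535 in; A_we = 0.3535 × 24 = 8.484 in².
Directional factor: 1.0 + 0.5 sin^1.5(20°) = 1.1.
F_nw = 0.6 × 70 × 1.1 = 46.2 ksi.
R_n/Ω = (46.2 × 8.484) / 2.0 = 196 kip.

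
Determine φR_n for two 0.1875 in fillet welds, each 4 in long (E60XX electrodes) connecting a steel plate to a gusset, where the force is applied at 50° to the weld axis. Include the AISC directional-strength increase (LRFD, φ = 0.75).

φR_n ≈ 38.2 kip

E60XX → F_EXX = 60 ksi.
t_e = 0.707 × 0.1875 = 0.1326 in; A_we = 0.1326 × 8 = 1.06 in².
Directional factor: 1.0 + 0.5 sin^1.5(50°) = 1.335.
F_nw = 0.6 × 60 × 1.335 = 48.07 ksi.
φR_n = 0.75 × 48.07 × 1.06 = 38.23 kip.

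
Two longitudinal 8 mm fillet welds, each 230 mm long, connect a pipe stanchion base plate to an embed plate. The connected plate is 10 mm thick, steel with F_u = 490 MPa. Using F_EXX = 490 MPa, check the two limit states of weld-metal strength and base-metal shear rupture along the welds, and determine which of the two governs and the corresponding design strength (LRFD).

φR_n ≈ 574 kN (weld metal governs)

t_e = 0.707 × 8 = 5.656 mm; L = 460 mm.
Weld metal: φR_n = 0.75 × 0.6 × 490 × 5.656 × 460 × 10⁻³ = 573.7 kN.
Base metal (shear rupture): φR_n = 0.75 × 0.6 × 490 × 10 × 460 × 10⁻³ = 1014 kN.
Governing: weld metal.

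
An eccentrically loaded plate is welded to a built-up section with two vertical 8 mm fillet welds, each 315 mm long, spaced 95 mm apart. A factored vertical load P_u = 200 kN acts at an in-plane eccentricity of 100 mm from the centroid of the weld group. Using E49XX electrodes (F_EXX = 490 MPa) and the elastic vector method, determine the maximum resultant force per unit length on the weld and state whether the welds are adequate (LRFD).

Total weld length L_w = 630 mm. Treat welds as unit-width lines.
Polar moment about centroid: J = 2[d³/12 + d(b/2)²] = 2[315³/12 + 315×47.5²] = 6631000 mm³.
Direct shear f_v = P/L_w = 200×10³ / 630 = 317.5 N/mm (vertical).
Torsion M = P·e = 200×10³ × 100 = 20000000 N·mm.
Critical point at (x, y) = (47.5, 157.5) from centroid. f_tx = M·y/J = 475.1 N/mm; f_ty = M·x/J = 143.3 N/mm.
Resultant f_max = √[f_tx² + (f_v + f_ty)²] = √[475.1² + (317.5 + 143.3)²] = 661.8 N/mm.
Capacity per unit length: φr_n = 0.75 × 0.6 × 490 × (0.707 × 8) = 1247 N/mm.
661.8 ≤ 1247 → adequate.

f_max ≈ 662 N/mm; adequate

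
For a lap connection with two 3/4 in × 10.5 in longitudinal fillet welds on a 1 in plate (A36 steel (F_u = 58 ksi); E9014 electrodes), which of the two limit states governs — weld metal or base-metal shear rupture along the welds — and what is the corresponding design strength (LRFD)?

E90XX → F_EXX = 90 ksi.
t_e = 0.707 × 0.75 = 0.5302 in; L = 21 in.
Weld metal: φR_n = 0.75 × 0.6 × 90 × 0.5302 × 21 = 451 kip.
Base metal (shear rupture): φR_n = 0.75 × 0.6 × 58 × 1 × 21 = 548.1 kip.
Governing: weld metal.

φR_n ≈ 451 kip (weld metal governs)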